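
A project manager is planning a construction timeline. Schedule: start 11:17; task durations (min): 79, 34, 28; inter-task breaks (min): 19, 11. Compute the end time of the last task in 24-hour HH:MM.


Start: 11:17 = 677 min from midnight
  after task 1 (79 min): 12:36
  after break (19 min): 12:55
  after task 2 (34 min): 13:29
  after break (11 min): 13:40
  after task 3 (28 min): 14:08
Total elapsed: 171 minutes
End time: 14:08

14:08


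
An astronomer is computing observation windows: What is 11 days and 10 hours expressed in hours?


Days: 11
Extra hours: 10
Hours per day: 24
Days to hours: 11 x 24 = 264
Total: 264 + 10 = 274

274


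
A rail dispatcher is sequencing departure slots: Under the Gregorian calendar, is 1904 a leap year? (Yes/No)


Year: 1904
Divisible by 4? 1904 / 4 = 476.0 -> Yes
Divisible by 100? 1904 / 100 = 19.04 -> No
Divisible by 4 but not 100, so it IS a leap year

Yes


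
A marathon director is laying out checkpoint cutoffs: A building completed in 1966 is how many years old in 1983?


Birth year: 1966
Current year: 1983
Age = current year - birth year
Age = 1983 - 1966 = 17

17


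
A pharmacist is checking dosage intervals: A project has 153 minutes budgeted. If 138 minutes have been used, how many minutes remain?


Total budget: 153 minutes
Time used: 138 minutes
Remaining: 153 - 138 = 15 minutes
Percent used: 90.2%
Percent remaining: 9.8%

15


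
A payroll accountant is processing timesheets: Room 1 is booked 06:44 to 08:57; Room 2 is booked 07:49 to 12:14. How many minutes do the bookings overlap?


Interval A: [404, 537] minutes from midnight
Interval B: [469, 734] minutes from midnight
Overlap start = max(404, 469) = 469
Overlap end = min(537, 734) = 537
Overlap = 537 - 469 = 68 minutes

68


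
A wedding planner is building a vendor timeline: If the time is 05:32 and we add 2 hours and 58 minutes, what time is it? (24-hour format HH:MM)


Start time: 05:32
Adding: 2 hours 58 minutes
Minutes: 32 + 58 = 90
Minute overflow: 90 >= 60, so carry 1 hour, minutes = 30
Hours: 5 + 2 + 1 = 8
Result: 08:30

08:30


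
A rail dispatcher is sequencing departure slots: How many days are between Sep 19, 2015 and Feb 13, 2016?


Start date: 2015-09-19
End date: 2016-02-13
Sep 2015: +12 days
Oct 2015: +31 days
Nov 2015: +30 days
... (3 more months)
Total: 147 days

147


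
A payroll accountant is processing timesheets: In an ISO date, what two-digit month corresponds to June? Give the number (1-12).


Calendar month order:
5. May
6. June <--
7. July
June is month number 6

6


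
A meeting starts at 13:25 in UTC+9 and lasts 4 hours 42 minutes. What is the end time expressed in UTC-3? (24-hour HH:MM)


Start: 13:25 in UTC+9
Step 1 - add duration:
  minutes: 25 + 42 = 67 (carry 1h)
  hours: 13 + 4 + 1 = 18
  end in UTC+9: 18:07
Step 2 - convert UTC+9 -> UTC-3:
  offset difference: -3 - (9) = -12 hours
  18 + (-12) = 6 -> mod 24 = 6
Result: 06:07 in UTC-3

06:07


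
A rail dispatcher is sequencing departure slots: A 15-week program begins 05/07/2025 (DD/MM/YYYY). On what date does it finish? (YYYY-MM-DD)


Start: 2025-07-05
Weeks to add: 15
Convert to days: 15 x 7 = 105 days
Add 105 days to 2025-07-05
Result: 2025-10-18

2025-10-18


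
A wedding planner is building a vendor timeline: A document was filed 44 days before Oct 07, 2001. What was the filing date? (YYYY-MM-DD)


Start: 2001-10-07
Subtracting 44 days
Days already passed in October: 7
After going back through October: 37 more days to subtract
September 2001: 30 days, 7 remaining
August 2001 has 31 days, need 7
Result: 2001-08-24

2001-08-24


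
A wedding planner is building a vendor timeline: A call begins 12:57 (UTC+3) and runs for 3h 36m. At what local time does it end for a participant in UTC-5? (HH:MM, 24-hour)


Start: 12:57 in UTC+3
Step 1 - add duration:
  minutes: 57 + 36 = 93 (carry 1h)
  hours: 12 + 3 + 1 = 16
  end in UTC+3: 16:33
Step 2 - convert UTC+3 -> UTC-5:
  offset difference: -5 - (3) = -8 hours
  16 + (-8) = 8 -> mod 24 = 8
Result: 08:33 in UTC-5

08:33


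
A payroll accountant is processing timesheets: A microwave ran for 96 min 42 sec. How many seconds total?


Minutes: 96
Extra seconds: 42
Seconds per minute: 60
Minutes to seconds: 96 x 60 = 5760
Total: 5760 + 42 = 5802

5802


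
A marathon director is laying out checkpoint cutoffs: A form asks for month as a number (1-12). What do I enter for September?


Calendar month order:
8. August
9. September <--
10. October
September is month number 9

9


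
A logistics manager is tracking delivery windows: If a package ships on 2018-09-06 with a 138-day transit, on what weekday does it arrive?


Start: 2018-09-06 (Thursday)
Step 1 - find target date: add 138 days
  2018-09-06 + 138 days = 2019-01-22
Step 2 - day of week:
  138 mod 7 = 5
  Thursday + 5 days -> Tuesday
Result: Tuesday (2019-01-22)

Tuesday


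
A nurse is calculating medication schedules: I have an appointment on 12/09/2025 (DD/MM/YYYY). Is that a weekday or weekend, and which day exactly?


Date: 2025-09-12
January 1, 2025 is a Wednesday
Day of year: 255
Offset from Jan 1: 254 days
254 mod 7 = 2
Result: Friday

Friday


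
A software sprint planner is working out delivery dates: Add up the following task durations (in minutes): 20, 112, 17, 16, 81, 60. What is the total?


Durations: 20, 112, 17, 16, 81, 60
Running sum: 20
+ 112 = 132
+ 17 = 149
+ 16 = 165
+ 81 = 246
+ 60 = 306
Total duration: 306 minutes
That is 5 hours and 6 minutes

306


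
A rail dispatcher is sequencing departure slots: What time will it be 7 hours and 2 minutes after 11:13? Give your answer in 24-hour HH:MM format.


Start time: 11:13
Adding: 7 hours 2 minutes
Minutes: 13 + 2 = 15
Hours: 11 + 7 + 0 = 18
Result: 18:15

18:15


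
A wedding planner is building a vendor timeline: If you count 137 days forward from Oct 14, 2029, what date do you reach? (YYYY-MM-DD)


Start: 2029-10-14
Adding 137 days
Days remaining in October: 17
After October: 120 days still to add
November 2029: 30 days, 90 remaining
December 2029: 31 days, 59 remaining
January 2030: 31 days, 28 remaining
February 2030 has 28 days, need 28
Result: 2030-02-28

2030-02-28


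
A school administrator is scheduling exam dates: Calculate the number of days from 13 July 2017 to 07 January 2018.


Start date: 2017-07-13
End date: 2018-01-07
Jul 2017: +19 days
Aug 2017: +31 days
Sep 2017: +30 days
... (4 more months)
Total: 178 days

178


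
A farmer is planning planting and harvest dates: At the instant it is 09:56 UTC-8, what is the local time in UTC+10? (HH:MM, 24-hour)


Local time: 09:56 at UTC-8 (offset -8h)
Target zone: UTC+10 (offset 10h)
Difference: 10 - (-8) = 18 hours
Calculation: 9 + (18) = 27
Wraparound: (27) mod 24 = 3
Result: 03:56

03:56


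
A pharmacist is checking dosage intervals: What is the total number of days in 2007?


Year: 2007
Check leap year rules:
Divisible by 4? No
2007 is not a leap year
Days: 365

365


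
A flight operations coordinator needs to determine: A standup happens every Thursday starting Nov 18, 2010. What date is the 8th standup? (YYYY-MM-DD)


First occurrence: 2010-11-18 (occurrence 1)
Each occurrence is 7 days after the previous.
Occurrence 8 is 7 weeks after the first.
7 weeks = 49 days
2010-11-18 + 49 days = 2011-01-06

2011-01-06


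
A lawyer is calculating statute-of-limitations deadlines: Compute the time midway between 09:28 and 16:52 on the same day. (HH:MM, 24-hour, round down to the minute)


Start time: 09:28 = 568 minutes from midnight
End time: 16:52 = 1012 minutes from midnight
Sum: 568 + 1012 = 1580
Midpoint: 1580 / 2 = 790 minutes
Convert: 790 / 60 = 13 hours, 10 minutes
Result: 13:10

13:10


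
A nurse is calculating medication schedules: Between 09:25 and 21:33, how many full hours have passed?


Start: 09:25
End: 21:33
Hour difference: 21 - 9 = 12 hours
Minute difference: 33 - 25 = 8 minutes
Total minutes: 728
Complete hours: 728 / 60 = 12 (remainder 8)

12


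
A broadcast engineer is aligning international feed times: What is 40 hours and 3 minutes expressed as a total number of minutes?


Hours: 40
Minutes: 3
Convert hours to minutes: 40 x 60 = 2400
Add remaining minutes: 2400 + 3 = 2403

2403


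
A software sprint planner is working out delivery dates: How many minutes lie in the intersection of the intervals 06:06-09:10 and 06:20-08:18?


Interval A: [366, 550] minutes from midnight
Interval B: [380, 498] minutes from midnight
Overlap start = max(366, 380) = 380
Overlap end = min(550, 498) = 498
Overlap = 498 - 380 = 118 minutes

118


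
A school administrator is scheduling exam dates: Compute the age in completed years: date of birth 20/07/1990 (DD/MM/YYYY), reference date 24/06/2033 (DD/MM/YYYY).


Birth: 1990-07-20
Reference: 2033-06-24
Year difference: 2033 - 1990 = 43
Has birthday (07-20) occurred by 06-24? No
Birthday not yet reached this year -> subtract 1
Age in full years: 42

42


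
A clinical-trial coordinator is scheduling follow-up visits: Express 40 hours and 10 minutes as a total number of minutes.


Hours: 40
Extra minutes: 10
Minutes per hour: 60
Hours to minutes: 40 x 60 = 2400
Total: 2400 + 10 = 2410

2410


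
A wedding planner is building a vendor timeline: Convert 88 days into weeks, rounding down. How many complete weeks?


Total days: 88
Days per week: 7
Division: 88 / 7 = 12 remainder 4
Complete weeks: 12
Remaining days: 4

12


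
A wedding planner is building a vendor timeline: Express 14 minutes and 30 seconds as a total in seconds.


Minutes: 14
Seconds: 30
Convert minutes to seconds: 14 x 60 = 840
Add remaining seconds: 840 + 30 = 870

870


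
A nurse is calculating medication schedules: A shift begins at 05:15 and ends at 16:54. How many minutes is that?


Start time: 05:15 = 315 minutes from midnight
End time: 16:54 = 1014 minutes from midnight
Difference: 1014 - 315 = 699 minutes
That is 11 hours and 39 minutes

699


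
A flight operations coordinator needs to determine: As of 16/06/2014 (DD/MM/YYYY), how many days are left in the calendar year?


Start: June 16, 2014
End: December 31, 2014
Days left in June: 14
July: 31
August: 31
September: 30
October: 31
... plus remaining months
Sum of remaining months: 184
Total: 14 + 184 = 198

198


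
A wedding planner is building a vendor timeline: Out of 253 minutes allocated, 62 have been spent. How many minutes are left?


Total budget: 253 minutes
Time used: 62 minutes
Remaining: 253 - 62 = 191 minutes
Percent used: 24.5%
Percent remaining: 75.5%

191


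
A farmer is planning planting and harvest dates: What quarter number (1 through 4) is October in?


Month: October (month 10)
Q1: January-March (months 1-3)
Q2: April-June (months 4-6)
Q3: July-September (months 7-9)
Q4: October-December (months 10-12)
Month 10 falls in Q4

4


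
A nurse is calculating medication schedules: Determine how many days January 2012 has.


Month: January
Year: 2012
January is a 31-day month
Total: 31 days

31


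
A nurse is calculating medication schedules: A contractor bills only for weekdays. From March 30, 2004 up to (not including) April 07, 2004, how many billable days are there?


Start: 2004-03-30 (Tuesday)
End (exclusive): 2004-04-07 (Wednesday)
Total calendar days: 8
Full weeks: 8 // 7 = 1 -> 5 weekdays
Remaining 1 days starting on Tuesday:
  Tue(w) -> 1 weekdays
Total business days: 5 + 1 = 6

6


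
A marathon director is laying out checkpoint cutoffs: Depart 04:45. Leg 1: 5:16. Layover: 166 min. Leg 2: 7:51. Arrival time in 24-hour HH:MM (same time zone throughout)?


Depart: 04:45
Leg 1: +316 min -> 10:01
Layover: +166 min -> 12:47
Leg 2: +471 min -> 20:38
Total travel: 953 minutes = 15h 53m
Arrival: 20:38

20:38


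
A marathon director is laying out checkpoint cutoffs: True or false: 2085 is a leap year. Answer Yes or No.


Year: 2085
Divisible by 4? 2085 / 4 = 521.25 -> No
Not divisible by 4, so NOT a leap year

No


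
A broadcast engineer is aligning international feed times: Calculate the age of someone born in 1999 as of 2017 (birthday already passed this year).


Birth year: 1999
Current year: 2017
Age = current year - birth year
Age = 2017 - 1999 = 18

18


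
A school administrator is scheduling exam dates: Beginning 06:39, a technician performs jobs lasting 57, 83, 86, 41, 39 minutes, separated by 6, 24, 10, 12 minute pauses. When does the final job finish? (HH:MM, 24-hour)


Start: 06:39 = 399 min from midnight
  after task 1 (57 min): 07:36
  after break (6 min): 07:42
  after task 2 (83 min): 09:05
  after break (24 min): 09:29
  after task 3 (86 min): 10:55
  after break (10 min): 11:05
  after task 4 (41 min): 11:46
  after break (12 min): 11:58
  after task 5 (39 min): 12:37
Total elapsed: 358 minutes
End time: 12:37

12:37


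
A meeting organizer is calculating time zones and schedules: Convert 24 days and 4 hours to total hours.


Days: 24
Extra hours: 4
Hours per day: 24
Days to hours: 24 x 24 = 576
Total: 576 + 4 = 580

580


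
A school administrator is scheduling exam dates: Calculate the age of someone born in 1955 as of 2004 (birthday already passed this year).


Birth year: 1955
Current year: 2004
Age = current year - birth year
Age = 2004 - 1955 = 49

49


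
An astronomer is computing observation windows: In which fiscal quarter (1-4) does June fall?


Month: June (month 6)
Q1: January-March (months 1-3)
Q2: April-June (months 4-6)
Q3: July-September (months 7-9)
Q4: October-December (months 10-12)
Month 6 falls in Q2

2


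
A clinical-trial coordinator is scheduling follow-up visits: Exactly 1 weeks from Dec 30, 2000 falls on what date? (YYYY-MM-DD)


Start: 2000-12-30
Weeks to add: 1
Convert to days: 1 x 7 = 7 days
Add 7 days to 2000-12-30
Result: 2001-01-06

2001-01-06


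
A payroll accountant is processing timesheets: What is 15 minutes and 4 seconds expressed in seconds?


Minutes: 15
Extra seconds: 4
Seconds per minute: 60
Minutes to seconds: 15 x 60 = 900
Total: 900 + 4 = 904

904


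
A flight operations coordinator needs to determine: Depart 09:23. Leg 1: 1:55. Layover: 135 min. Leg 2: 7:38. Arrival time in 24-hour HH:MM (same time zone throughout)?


Depart: 09:23
Leg 1: +115 min -> 11:18
Layover: +135 min -> 13:33
Leg 2: +458 min -> 21:11
Total travel: 708 minutes = 11h 48m
Arrival: 21:11

21:11


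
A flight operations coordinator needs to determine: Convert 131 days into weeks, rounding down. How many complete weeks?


Total days: 131
Days per week: 7
Division: 131 / 7 = 18 remainder 5
Complete weeks: 18
Remaining days: 5

18


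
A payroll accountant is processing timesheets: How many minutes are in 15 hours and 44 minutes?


Hours: 15
Extra minutes: 44
Minutes per hour: 60
Hours to minutes: 15 x 60 = 900
Total: 900 + 44 = 944

944


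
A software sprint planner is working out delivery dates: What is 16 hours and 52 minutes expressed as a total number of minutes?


Hours: 16
Minutes: 52
Convert hours to minutes: 16 x 60 = 960
Add remaining minutes: 960 + 52 = 1012

1012


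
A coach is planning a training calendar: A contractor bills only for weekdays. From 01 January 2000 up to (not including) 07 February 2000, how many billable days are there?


Start: 2000-01-01 (Saturday)
End (exclusive): 2000-02-07 (Monday)
Total calendar days: 37
Full weeks: 37 // 7 = 5 -> 25 weekdays
Remaining 2 days starting on Saturday:
  Sat(-), Sun(-) -> 0 weekdays
Total business days: 25 + 0 = 25

25


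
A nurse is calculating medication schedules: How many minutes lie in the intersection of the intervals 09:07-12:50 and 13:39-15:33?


Interval A: [547, 770] minutes from midnight
Interval B: [819, 933] minutes from midnight
Overlap start = max(547, 819) = 819
Overlap end = min(770, 933) = 770
End <= start, so the intervals do not overlap: 0 minutes

0


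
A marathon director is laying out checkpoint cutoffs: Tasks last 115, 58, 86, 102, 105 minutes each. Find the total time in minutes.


Durations: 115, 58, 86, 102, 105
Running sum: 115
+ 58 = 173
+ 86 = 259
+ 102 = 361
+ 105 = 466
Total duration: 466 minutes
That is 7 hours and 46 minutes

466


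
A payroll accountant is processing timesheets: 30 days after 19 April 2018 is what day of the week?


Start: 2018-04-19 (Thursday)
Step 1 - find target date: add 30 days
  2018-04-19 + 30 days = 2018-05-19
Step 2 - day of week:
  30 mod 7 = 2
  Thursday + 2 days -> Saturday
Result: Saturday (2018-05-19)

Saturday


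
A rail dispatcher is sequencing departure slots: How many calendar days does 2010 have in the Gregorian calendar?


Year: 2010
Check leap year rules:
Divisible by 4? No
2010 is not a leap year
Days: 365

365


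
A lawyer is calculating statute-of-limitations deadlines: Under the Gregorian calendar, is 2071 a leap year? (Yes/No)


Year: 2071
Divisible by 4? 2071 / 4 = 517.75 -> No
Not divisible by 4, so NOT a leap year

No


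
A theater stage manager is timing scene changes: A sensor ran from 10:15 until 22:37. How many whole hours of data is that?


Start: 10:15
End: 22:37
Hour difference: 22 - 10 = 12 hours
Minute difference: 37 - 15 = 22 minutes
Total minutes: 742
Complete hours: 742 / 60 = 12 (remainder 22)

12


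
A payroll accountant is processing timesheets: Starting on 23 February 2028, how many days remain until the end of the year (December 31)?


Start: February 23, 2028
End: December 31, 2028
Days left in February: 6
March: 31
April: 30
May: 31
June: 30
... plus remaining months
Sum of remaining months: 306
Total: 6 + 306 = 312

312


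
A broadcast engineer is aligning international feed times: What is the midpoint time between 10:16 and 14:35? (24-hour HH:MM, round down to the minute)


Start time: 10:16 = 616 minutes from midnight
End time: 14:35 = 875 minutes from midnight
Sum: 616 + 875 = 1491
Midpoint: 1491 / 2 = 745 minutes
Convert: 745 / 60 = 12 hours, 25 minutes
Result: 12:25

12:25


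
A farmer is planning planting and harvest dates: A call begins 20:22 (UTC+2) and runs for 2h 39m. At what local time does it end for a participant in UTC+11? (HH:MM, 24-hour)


Start: 20:22 in UTC+2
Step 1 - add duration:
  minutes: 22 + 39 = 61 (carry 1h)
  hours: 20 + 2 + 1 = 23
  end in UTC+2: 23:01
Step 2 - convert UTC+2 -> UTC+11:
  offset difference: 11 - (2) = 9 hours
  23 + (9) = 32 -> mod 24 = 8
Result: 08:01 in UTC+11

08:01


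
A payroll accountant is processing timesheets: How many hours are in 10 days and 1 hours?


Days: 10
Extra hours: 1
Hours per day: 24
Days to hours: 10 x 24 = 240
Total: 240 + 1 = 241

241


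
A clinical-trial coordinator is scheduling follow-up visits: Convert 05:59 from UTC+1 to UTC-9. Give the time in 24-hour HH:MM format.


Local time: 05:59 at UTC+1 (offset 1h)
Target zone: UTC-9 (offset -9h)
Difference: -9 - (1) = -10 hours
Calculation: 5 + (-10) = -5
Wraparound: (-5) mod 24 = 19
Result: 19:59

19:59


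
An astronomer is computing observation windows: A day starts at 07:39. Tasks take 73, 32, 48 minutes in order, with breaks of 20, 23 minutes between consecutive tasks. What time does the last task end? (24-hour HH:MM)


Start: 07:39 = 459 min from midnight
  after task 1 (73 min): 08:52
  after break (20 min): 09:12
  after task 2 (32 min): 09:44
  after break (23 min): 10:07
  after task 3 (48 min): 10:55
Total elapsed: 196 minutes
End time: 10:55

10:55


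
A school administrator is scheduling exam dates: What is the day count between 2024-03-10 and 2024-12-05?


Start date: 2024-03-10
End date: 2024-12-05
Mar 2024: +22 days
Apr 2024: +30 days
May 2024: +31 days
... (7 more months)
Total: 270 days

270


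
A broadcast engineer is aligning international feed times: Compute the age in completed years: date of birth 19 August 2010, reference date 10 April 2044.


Birth: 2010-08-19
Reference: 2044-04-10
Year difference: 2044 - 2010 = 34
Has birthday (08-19) occurred by 04-10? No
Birthday not yet reached this year -> subtract 1
Age in full years: 33

33


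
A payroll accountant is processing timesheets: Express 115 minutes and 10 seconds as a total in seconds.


Minutes: 115
Seconds: 10
Convert minutes to seconds: 115 x 60 = 6900
Add remaining seconds: 6900 + 10 = 6910

6910


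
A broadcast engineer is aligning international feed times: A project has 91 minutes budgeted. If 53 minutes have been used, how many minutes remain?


Total budget: 91 minutes
Time used: 53 minutes
Remaining: 91 - 53 = 38 minutes
Percent used: 58.2%
Percent remaining: 41.8%

38


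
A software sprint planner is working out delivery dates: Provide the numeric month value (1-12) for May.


Calendar month order:
4. April
5. May <--
6. June
May is month number 5

5


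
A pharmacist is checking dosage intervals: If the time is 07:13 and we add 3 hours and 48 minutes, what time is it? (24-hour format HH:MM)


Start time: 07:13
Adding: 3 hours 48 minutes
Minutes: 13 + 48 = 61
Minute overflow: 61 >= 60, so carry 1 hour, minutes = 1
Hours: 7 + 3 + 1 = 11
Result: 11:01

11:01


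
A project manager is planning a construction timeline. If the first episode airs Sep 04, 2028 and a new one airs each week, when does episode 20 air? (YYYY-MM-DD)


First occurrence: 2028-09-04 (occurrence 1)
Each occurrence is 7 days after the previous.
Occurrence 20 is 19 weeks after the first.
19 weeks = 133 days
2028-09-04 + 133 days = 2029-01-15

2029-01-15


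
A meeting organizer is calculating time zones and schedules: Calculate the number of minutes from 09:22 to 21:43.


Start time: 09:22 = 562 minutes from midnight
End time: 21:43 = 1303 minutes from midnight
Difference: 1303 - 562 = 741 minutes
That is 12 hours and 21 minutes

741


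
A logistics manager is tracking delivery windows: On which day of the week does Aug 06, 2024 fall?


Date: 2024-08-06
January 1, 2024 is a Monday
Day of year: 219
Offset from Jan 1: 218 days
218 mod 7 = 1
Result: Tuesday

Tuesday


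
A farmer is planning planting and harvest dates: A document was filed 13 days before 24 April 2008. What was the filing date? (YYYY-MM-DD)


Start: 2008-04-24
Subtracting 13 days
Days already passed in April: 24
Result: 2008-04-11

2008-04-11


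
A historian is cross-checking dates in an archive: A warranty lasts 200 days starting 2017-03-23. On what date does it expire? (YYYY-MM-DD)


Start: 2017-03-23
Adding 200 days
Days remaining in March: 8
After March: 192 days still to add
April 2017: 30 days, 162 remaining
May 2017: 31 days, 131 remaining
June 2017: 30 days, 101 remaining
July 2017: 31 days, 70 remaining
Result: 2017-10-09

2017-10-09


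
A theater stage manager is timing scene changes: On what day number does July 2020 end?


Month: July
Year: 2020
July is a 31-day month
Total: 31 days

31


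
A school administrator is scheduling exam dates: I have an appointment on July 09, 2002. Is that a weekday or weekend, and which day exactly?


Date: 2002-07-09
January 1, 2002 is a Tuesday
Day of year: 190
Offset from Jan 1: 189 days
189 mod 7 = 0
Result: Tuesday

Tuesday


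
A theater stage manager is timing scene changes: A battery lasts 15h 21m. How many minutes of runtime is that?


Hours: 15
Extra minutes: 21
Minutes per hour: 60
Hours to minutes: 15 x 60 = 900
Total: 900 + 21 = 921

921


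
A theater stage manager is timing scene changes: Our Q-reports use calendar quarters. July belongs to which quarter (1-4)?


Month: July (month 7)
Q1: January-March (months 1-3)
Q2: April-June (months 4-6)
Q3: July-September (months 7-9)
Q4: October-December (months 10-12)
Month 7 falls in Q3

3


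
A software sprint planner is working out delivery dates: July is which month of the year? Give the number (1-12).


Calendar month order:
6. June
7. July <--
8. August
July is month number 7

7


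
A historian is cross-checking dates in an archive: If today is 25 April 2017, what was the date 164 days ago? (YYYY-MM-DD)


Start: 2017-04-25
Subtracting 164 days
Days already passed in April: 25
After going back through April: 139 more days to subtract
March 2017: 31 days, 108 remaining
February 2017: 28 days, 80 remaining
January 2017: 31 days, 49 remaining
December 2016: 31 days, 18 remaining
Result: 2016-11-12

2016-11-12


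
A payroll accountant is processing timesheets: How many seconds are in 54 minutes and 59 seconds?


Minutes: 54
Seconds: 59
Convert minutes to seconds: 54 x 60 = 3240
Add remaining seconds: 3240 + 59 = 3299

3299


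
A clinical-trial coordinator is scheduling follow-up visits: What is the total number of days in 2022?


Year: 2022
Check leap year rules:
Divisible by 4? No
2022 is not a leap year
Days: 365

365


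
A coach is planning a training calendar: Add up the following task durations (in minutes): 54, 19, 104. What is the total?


Durations: 54, 19, 104
Running sum: 54
+ 19 = 73
+ 104 = 177
Total duration: 177 minutes
That is 2 hours and 57 minutes

177


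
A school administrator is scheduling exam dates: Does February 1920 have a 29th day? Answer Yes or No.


Year: 1920
Divisible by 4? 1920 / 4 = 480.0 -> Yes
Divisible by 100? 1920 / 100 = 19.2 -> No
Divisible by 4 but not 100, so it IS a leap year

Yes


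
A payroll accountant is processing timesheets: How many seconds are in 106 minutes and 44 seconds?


Minutes: 106
Extra seconds: 44
Seconds per minute: 60
Minutes to seconds: 106 x 60 = 6360
Total: 6360 + 44 = 6404

6404


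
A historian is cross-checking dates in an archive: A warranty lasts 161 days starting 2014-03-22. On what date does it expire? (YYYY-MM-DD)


Start: 2014-03-22
Adding 161 days
Days remaining in March: 9
After March: 152 days still to add
April 2014: 30 days, 122 remaining
May 2014: 31 days, 91 remaining
June 2014: 30 days, 61 remaining
July 2014: 31 days, 30 remaining
Result: 2014-08-30

2014-08-30


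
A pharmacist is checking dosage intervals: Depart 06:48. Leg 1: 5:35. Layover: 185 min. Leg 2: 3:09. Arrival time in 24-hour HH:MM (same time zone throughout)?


Depart: 06:48
Leg 1: +335 min -> 12:23
Layover: +185 min -> 15:28
Leg 2: +189 min -> 18:37
Total travel: 709 minutes = 11h 49m
Arrival: 18:37

18:37


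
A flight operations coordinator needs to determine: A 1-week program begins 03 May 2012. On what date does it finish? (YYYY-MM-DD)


Start: 2012-05-03
Weeks to add: 1
Convert to days: 1 x 7 = 7 days
Add 7 days to 2012-05-03
Result: 2012-05-10

2012-05-10


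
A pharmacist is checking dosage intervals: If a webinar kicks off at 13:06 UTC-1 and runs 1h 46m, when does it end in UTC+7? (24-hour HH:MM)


Start: 13:06 in UTC-1
Step 1 - add duration:
  minutes: 6 + 46 = 52
  hours: 13 + 1 + 0 = 14
  end in UTC-1: 14:52
Step 2 - convert UTC-1 -> UTC+7:
  offset difference: 7 - (-1) = 8 hours
  14 + (8) = 22 -> mod 24 = 22
Result: 22:52 in UTC+7

22:52


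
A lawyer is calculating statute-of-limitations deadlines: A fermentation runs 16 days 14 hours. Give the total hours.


Days: 16
Extra hours: 14
Hours per day: 24
Days to hours: 16 x 24 = 384
Total: 384 + 14 = 398

398


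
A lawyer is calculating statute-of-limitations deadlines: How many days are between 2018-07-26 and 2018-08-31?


Start date: 2018-07-26
End date: 2018-08-31
Jul 2018: +6 days
Aug 2018: +30 days
Total: 36 days

36


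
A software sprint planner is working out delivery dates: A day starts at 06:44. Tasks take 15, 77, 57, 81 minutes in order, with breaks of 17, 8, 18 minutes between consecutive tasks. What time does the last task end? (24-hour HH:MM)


Start: 06:44 = 404 min from midnight
  after task 1 (15 min): 06:59
  after break (17 min): 07:16
  after task 2 (77 min): 08:33
  after break (8 min): 08:41
  after task 3 (57 min): 09:38
  after break (18 min): 09:56
  after task 4 (81 min): 11:17
Total elapsed: 273 minutes
End time: 11:17

11:17


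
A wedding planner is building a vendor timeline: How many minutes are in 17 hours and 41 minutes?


Hours: 17
Minutes: 41
Convert hours to minutes: 17 x 60 = 1020
Add remaining minutes: 1020 + 41 = 1061

1061


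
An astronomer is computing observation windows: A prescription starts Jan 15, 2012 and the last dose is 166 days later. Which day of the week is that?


Start: 2012-01-15 (Sunday)
Step 1 - find target date: add 166 days
  2012-01-15 + 166 days = 2012-06-29
Step 2 - day of week:
  166 mod 7 = 5
  Sunday + 5 days -> Friday
Result: Friday (2012-06-29)

Friday


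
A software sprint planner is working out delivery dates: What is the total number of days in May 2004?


Month: May
Year: 2004
May is a 31-day month
Total: 31 days

31


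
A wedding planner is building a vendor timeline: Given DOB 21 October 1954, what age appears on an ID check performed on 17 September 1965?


Birth: 1954-10-21
Reference: 1965-09-17
Year difference: 1965 - 1954 = 11
Has birthday (10-21) occurred by 09-17? No
Birthday not yet reached this year -> subtract 1
Age in full years: 10

10


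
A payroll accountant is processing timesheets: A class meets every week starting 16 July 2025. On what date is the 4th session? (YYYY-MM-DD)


First occurrence: 2025-07-16 (occurrence 1)
Each occurrence is 7 days after the previous.
Occurrence 4 is 3 weeks after the first.
3 weeks = 21 days
2025-07-16 + 21 days = 2025-08-06

2025-08-06


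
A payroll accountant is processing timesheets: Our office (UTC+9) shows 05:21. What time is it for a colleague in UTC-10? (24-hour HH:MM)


Local time: 05:21 at UTC+9 (offset 9h)
Target zone: UTC-10 (offset -10h)
Difference: -10 - (9) = -19 hours
Calculation: 5 + (-19) = -14
Wraparound: (-14) mod 24 = 10
Result: 10:21

10:21


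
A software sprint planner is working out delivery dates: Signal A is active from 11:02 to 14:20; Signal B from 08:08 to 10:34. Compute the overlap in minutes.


Interval A: [662, 860] minutes from midnight
Interval B: [488, 634] minutes from midnight
Overlap start = max(662, 488) = 662
Overlap end = min(860, 634) = 634
End <= start, so the intervals do not overlap: 0 minutes

0


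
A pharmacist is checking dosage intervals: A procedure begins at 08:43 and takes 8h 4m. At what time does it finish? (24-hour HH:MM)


Start time: 08:43
Adding: 8 hours 4 minutes
Minutes: 43 + 4 = 47
Hours: 8 + 8 + 0 = 16
Result: 16:47

16:47


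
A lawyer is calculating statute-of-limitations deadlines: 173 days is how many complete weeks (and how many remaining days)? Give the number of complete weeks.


Total days: 173
Days per week: 7
Division: 173 / 7 = 24 remainder 5
Complete weeks: 24
Remaining days: 5

24


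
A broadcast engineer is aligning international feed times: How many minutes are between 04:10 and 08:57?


Start time: 04:10 = 250 minutes from midnight
End time: 08:57 = 537 minutes from midnight
Difference: 537 - 250 = 287 minutes
That is 4 hours and 47 minutes

287


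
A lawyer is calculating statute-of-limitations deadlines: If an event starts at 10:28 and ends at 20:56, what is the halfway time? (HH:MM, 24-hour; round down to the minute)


Start time: 10:28 = 628 minutes from midnight
End time: 20:56 = 1256 minutes from midnight
Sum: 628 + 1256 = 1884
Midpoint: 1884 / 2 = 942 minutes
Convert: 942 / 60 = 15 hours, 42 minutes
Result: 15:42

15:42


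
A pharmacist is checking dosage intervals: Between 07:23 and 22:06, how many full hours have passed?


Start: 07:23
End: 22:06
Hour difference: 22 - 7 = 15 hours
Minute difference: 6 - 23 = -17 minutes
Total minutes: 883
Complete hours: 883 / 60 = 14 (remainder 43)

14


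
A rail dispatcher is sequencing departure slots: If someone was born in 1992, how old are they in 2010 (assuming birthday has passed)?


Birth year: 1992
Current year: 2010
Age = current year - birth year
Age = 2010 - 1992 = 18

18


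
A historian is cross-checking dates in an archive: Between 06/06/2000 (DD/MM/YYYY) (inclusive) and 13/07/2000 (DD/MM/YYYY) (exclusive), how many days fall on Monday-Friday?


Start: 2000-06-06 (Tuesday)
End (exclusive): 2000-07-13 (Thursday)
Total calendar days: 37
Full weeks: 37 // 7 = 5 -> 25 weekdays
Remaining 2 days starting on Tuesday:
  Tue(w), Wed(w) -> 2 weekdays
Total business days: 25 + 2 = 27

27


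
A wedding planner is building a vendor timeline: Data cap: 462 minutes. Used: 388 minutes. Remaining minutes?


Total budget: 462 minutes
Time used: 388 minutes
Remaining: 462 - 388 = 74 minutes
Percent used: 84.0%
Percent remaining: 16.0%

74


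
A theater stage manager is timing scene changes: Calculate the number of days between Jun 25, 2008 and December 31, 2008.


Start: June 25, 2008
End: December 31, 2008
Days left in June: 5
July: 31
August: 31
September: 30
October: 31
... plus remaining months
Sum of remaining months: 184
Total: 5 + 184 = 189

189


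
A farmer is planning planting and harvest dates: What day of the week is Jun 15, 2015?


Date: 2015-06-15
January 1, 2015 is a Thursday
Day of year: 166
Offset from Jan 1: 165 days
165 mod 7 = 4
Result: Monday

Monday


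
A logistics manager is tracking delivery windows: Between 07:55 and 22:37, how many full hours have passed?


Start: 07:55
End: 22:37
Hour difference: 22 - 7 = 15 hours
Minute difference: 37 - 55 = -18 minutes
Total minutes: 882
Complete hours: 882 / 60 = 14 (remainder 42)

14


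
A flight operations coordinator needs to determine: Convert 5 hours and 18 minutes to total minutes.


Hours: 5
Minutes: 18
Convert hours to minutes: 5 x 60 = 300
Add remaining minutes: 300 + 18 = 318

318


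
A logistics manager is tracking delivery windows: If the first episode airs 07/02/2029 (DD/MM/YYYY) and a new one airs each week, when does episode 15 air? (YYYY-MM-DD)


First occurrence: 2029-02-07 (occurrence 1)
Each occurrence is 7 days after the previous.
Occurrence 15 is 14 weeks after the first.
14 weeks = 98 days
2029-02-07 + 98 days = 2029-05-16

2029-05-16


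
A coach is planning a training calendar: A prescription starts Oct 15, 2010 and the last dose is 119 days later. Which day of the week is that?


Start: 2010-10-15 (Friday)
Step 1 - find target date: add 119 days
  2010-10-15 + 119 days = 2011-02-11
Step 2 - day of week:
  119 mod 7 = 0
  Friday + 0 days -> Friday
Result: Friday (2011-02-11)

Friday


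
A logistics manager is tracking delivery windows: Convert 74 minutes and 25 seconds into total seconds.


Minutes: 74
Seconds: 25
Convert minutes to seconds: 74 x 60 = 4440
Add remaining seconds: 4440 + 25 = 4465

4465


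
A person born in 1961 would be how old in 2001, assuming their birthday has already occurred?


Birth year: 1961
Current year: 2001
Age = current year - birth year
Age = 2001 - 1961 = 40

40


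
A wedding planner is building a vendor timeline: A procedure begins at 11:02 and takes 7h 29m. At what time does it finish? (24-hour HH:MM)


Start time: 11:02
Adding: 7 hours 29 minutes
Minutes: 2 + 29 = 31
Hours: 11 + 7 + 0 = 18
Result: 18:31

18:31


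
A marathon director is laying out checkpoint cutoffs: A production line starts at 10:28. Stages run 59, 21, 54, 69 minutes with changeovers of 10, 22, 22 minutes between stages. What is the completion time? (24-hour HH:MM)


Start: 10:28 = 628 min from midnight
  after task 1 (59 min): 11:27
  after break (10 min): 11:37
  after task 2 (21 min): 11:58
  after break (22 min): 12:20
  after task 3 (54 min): 13:14
  after break (22 min): 13:36
  after task 4 (69 min): 14:45
Total elapsed: 257 minutes
End time: 14:45

14:45


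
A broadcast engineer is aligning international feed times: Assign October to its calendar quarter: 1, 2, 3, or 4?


Month: October (month 10)
Q1: January-March (months 1-3)
Q2: April-June (months 4-6)
Q3: July-September (months 7-9)
Q4: October-December (months 10-12)
Month 10 falls in Q4

4


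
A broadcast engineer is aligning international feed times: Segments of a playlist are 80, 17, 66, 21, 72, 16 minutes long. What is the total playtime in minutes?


Durations: 80, 17, 66, 21, 72, 16
Running sum: 80
+ 17 = 97
+ 66 = 163
+ 21 = 184
+ 72 = 256
+ 16 = 272
Total duration: 272 minutes
That is 4 hours and 32 minutes

272


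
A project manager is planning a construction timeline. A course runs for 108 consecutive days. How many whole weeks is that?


Total days: 108
Days per week: 7
Division: 108 / 7 = 15 remainder 3
Complete weeks: 15
Remaining days: 3

15


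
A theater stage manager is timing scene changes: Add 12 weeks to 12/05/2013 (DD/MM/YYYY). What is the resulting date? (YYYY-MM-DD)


Start: 2013-05-12
Weeks to add: 12
Convert to days: 12 x 7 = 84 days
Add 84 days to 2013-05-12
Result: 2013-08-04

2013-08-04


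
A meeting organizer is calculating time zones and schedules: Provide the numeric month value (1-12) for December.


Calendar month order:
11. November
12. December <--
December is month number 12

12


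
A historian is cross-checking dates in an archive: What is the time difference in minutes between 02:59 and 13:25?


Start time: 02:59 = 179 minutes from midnight
End time: 13:25 = 805 minutes from midnight
Difference: 805 - 179 = 626 minutes
That is 10 hours and 26 minutes

626


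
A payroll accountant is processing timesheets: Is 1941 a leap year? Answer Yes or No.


Year: 1941
Divisible by 4? 1941 / 4 = 485.25 -> No
Not divisible by 4, so NOT a leap year

No


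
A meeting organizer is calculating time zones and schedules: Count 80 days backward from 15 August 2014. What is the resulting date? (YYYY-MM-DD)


Start: 2014-08-15
Subtracting 80 days
Days already passed in August: 15
After going back through August: 65 more days to subtract
July 2014: 31 days, 34 remaining
June 2014: 30 days, 4 remaining
May 2014 has 31 days, need 4
Result: 2014-05-27

2014-05-27


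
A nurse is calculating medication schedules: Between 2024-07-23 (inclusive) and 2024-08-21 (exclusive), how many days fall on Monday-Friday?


Start: 2024-07-23 (Tuesday)
End (exclusive): 2024-08-21 (Wednesday)
Total calendar days: 29
Full weeks: 29 // 7 = 4 -> 20 weekdays
Remaining 1 days starting on Tuesday:
  Tue(w) -> 1 weekdays
Total business days: 20 + 1 = 21

21


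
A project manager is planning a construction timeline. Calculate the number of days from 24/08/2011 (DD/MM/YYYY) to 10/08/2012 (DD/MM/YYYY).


Start date: 2011-08-24
End date: 2012-08-10
Aug 2011: +8 days
Sep 2011: +30 days
Oct 2011: +31 days
... (10 more months)
Total: 352 days

352


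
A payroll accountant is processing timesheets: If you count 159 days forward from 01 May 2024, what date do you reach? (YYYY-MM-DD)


Start: 2024-05-01
Adding 159 days
Days remaining in May: 30
After May: 129 days still to add
June 2024: 30 days, 99 remaining
July 2024: 31 days, 68 remaining
August 2024: 31 days, 37 remaining
September 2024: 30 days, 7 remaining
Result: 2024-10-07

2024-10-07


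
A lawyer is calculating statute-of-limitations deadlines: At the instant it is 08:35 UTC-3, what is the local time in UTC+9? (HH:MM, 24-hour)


Local time: 08:35 at UTC-3 (offset -3h)
Target zone: UTC+9 (offset 9h)
Difference: 9 - (-3) = 12 hours
Calculation: 8 + (12) = 20
Result: 20:35

20:35


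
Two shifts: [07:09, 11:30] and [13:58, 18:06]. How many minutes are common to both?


Interval A: [429, 690] minutes from midnight
Interval B: [838, 1086] minutes from midnight
Overlap start = max(429, 838) = 838
Overlap end = min(690, 1086) = 690
End <= start, so the intervals do not overlap: 0 minutes

0


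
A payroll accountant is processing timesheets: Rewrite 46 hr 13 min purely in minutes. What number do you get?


Hours: 46
Extra minutes: 13
Minutes per hour: 60
Hours to minutes: 46 x 60 = 2760
Total: 2760 + 13 = 2773

2773


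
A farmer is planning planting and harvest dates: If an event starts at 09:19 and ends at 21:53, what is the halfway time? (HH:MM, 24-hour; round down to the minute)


Start time: 09:19 = 559 minutes from midnight
End time: 21:53 = 1313 minutes from midnight
Sum: 559 + 1313 = 1872
Midpoint: 1872 / 2 = 936 minutes
Convert: 936 / 60 = 15 hours, 36 minutes
Result: 15:36

15:36
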